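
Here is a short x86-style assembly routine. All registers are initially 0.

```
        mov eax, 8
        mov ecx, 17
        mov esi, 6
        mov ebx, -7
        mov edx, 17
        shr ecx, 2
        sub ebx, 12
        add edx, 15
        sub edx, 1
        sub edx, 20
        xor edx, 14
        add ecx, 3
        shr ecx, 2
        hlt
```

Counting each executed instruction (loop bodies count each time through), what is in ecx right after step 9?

4

mov eax, 8 → eax=8
mov ecx, 17 → ecx=17
mov esi, 6 → esi=6
mov ebx, -7 → ebx=-7
mov edx, 17 → edx=17
shr ecx, 2 → ecx=17>>2=4
sub ebx, 12 → ebx=(-7)-12=-19
add edx, 15 → edx=17+15=32
sub edx, 1 → edx=32-1=31
After step 9: ecx = 4.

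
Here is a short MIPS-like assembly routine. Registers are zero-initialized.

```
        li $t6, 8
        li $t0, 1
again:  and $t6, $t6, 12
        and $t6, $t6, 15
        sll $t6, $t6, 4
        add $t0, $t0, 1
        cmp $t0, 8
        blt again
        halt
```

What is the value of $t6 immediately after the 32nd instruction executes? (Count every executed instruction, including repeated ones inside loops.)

after li $t6, 8: $t6=8
after li $t0, 1: $t0=1
after and $t6, $t6, 12: $t6=8&12=8
after and $t6, $t6, 15: $t6=8&15=8
after sll $t6, $t6, 4: $t6=8<<4=128
after add $t0, $t0, 1: $t0=1+1=2
cmp $t0, 8  (cmp 2,8)
blt again: taken
after and $t6, $t6, 12: $t6=128&12=0
after and $t6, $t6, 15: $t6=0&15=0
after sll $t6, $t6, 4: $t6=0<<4=0
after add $t0, $t0, 1: $t0=2+1=3
cmp $t0, 8  (cmp 3,8)
blt again: taken
after and $t6, $t6, 12: $t6=0&12=0
after and $t6, $t6, 15: $t6=0&15=0
after sll $t6, $t6, 4: $t6=0<<4=0
after add $t0, $t0, 1: $t0=3+1=4
cmp $t0, 8  (cmp 4,8)
blt again: taken
after and $t6, $t6, 12: $t6=0&12=0
after and $t6, $t6, 15: $t6=0&15=0
after sll $t6, $t6, 4: $t6=0<<4=0
after add $t0, $t0, 1: $t0=4+1=5
cmp $t0, 8  (cmp 5,8)
blt again: taken
after and $t6, $t6, 12: $t6=0&12=0
after and $t6, $t6, 15: $t6=0&15=0
after sll $t6, $t6, 4: $t6=0<<4=0
after add $t0, $t0, 1: $t0=5+1=6
cmp $t0, 8  (cmp 6,8)
blt again: taken
After step 32: $t6 = 0.

0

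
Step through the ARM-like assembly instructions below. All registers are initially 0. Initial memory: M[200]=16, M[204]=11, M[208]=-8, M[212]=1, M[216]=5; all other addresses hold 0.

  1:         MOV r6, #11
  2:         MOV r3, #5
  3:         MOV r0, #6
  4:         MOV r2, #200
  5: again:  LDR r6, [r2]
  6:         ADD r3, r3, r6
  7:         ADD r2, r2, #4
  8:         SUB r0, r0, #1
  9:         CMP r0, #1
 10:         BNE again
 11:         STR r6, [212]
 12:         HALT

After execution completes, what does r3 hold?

30

after MOV r6, #11: r6=11
after MOV r3, #5: r3=5
after MOV r0, #6: r0=6
after MOV r2, #200: r2=200
after LDR r6, [r2]: r6=M[200]=16
after ADD r3, r3, r6: r3=5+16=21
after ADD r2, r2, #4: r2=200+4=204
after SUB r0, r0, #1: r0=6-1=5
CMP r0, #1  (cmp 5,1)
BNE again: taken
after LDR r6, [r2]: r6=M[204]=11
after ADD r3, r3, r6: r3=21+11=32
after ADD r2, r2, #4: r2=204+4=208
after SUB r0, r0, #1: r0=5-1=4
CMP r0, #1  (cmp 4,1)
BNE again: taken
after LDR r6, [r2]: r6=M[208]=-8
after ADD r3, r3, r6: r3=32+(-8)=24
after ADD r2, r2, #4: r2=208+4=212
after SUB r0, r0, #1: r0=4-1=3
CMP r0, #1  (cmp 3,1)
BNE again: taken
after LDR r6, [r2]: r6=M[212]=1
after ADD r3, r3, r6: r3=24+1=25
after ADD r2, r2, #4: r2=212+4=216
after SUB r0, r0, #1: r0=3-1=2
CMP r0, #1  (cmp 2,1)
BNE again: taken
after LDR r6, [r2]: r6=M[216]=5
after ADD r3, r3, r6: r3=25+5=30
after ADD r2, r2, #4: r2=216+4=220
after SUB r0, r0, #1: r0=2-1=1
CMP r0, #1  (cmp 1,1)
BNE again: not taken
STR r6, [212] → M[212]=5
halt.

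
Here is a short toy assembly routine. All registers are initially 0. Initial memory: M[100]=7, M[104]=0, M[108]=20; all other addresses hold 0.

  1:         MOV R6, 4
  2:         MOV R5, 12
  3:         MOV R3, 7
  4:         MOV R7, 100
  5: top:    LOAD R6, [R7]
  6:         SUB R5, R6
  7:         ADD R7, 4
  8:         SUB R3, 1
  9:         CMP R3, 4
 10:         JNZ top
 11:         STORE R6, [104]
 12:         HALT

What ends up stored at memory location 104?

MOV R6, 4 → R6=4
MOV R5, 12 → R5=12
MOV R3, 7 → R3=7
MOV R7, 100 → R7=100
LOAD R6, [R7] → R6=M[100]=7
SUB R5, R6 → R5=12-7=5
ADD R7, 4 → R7=100+4=104
SUB R3, 1 → R3=7-1=6
CMP R3, 4  (cmp 6,4)
JNZ top: taken
LOAD R6, [R7] → R6=M[104]=0
SUB R5, R6 → R5=5-0=5
ADD R7, 4 → R7=104+4=108
SUB R3, 1 → R3=6-1=5
CMP R3, 4  (cmp 5,4)
JNZ top: taken
LOAD R6, [R7] → R6=M[108]=20
SUB R5, R6 → R5=5-20=-15
ADD R7, 4 → R7=108+4=112
SUB R3, 1 → R3=5-1=4
CMP R3, 4  (cmp 4,4)
JNZ top: not taken
STORE R6, [104] → M[104]=20
halt.

20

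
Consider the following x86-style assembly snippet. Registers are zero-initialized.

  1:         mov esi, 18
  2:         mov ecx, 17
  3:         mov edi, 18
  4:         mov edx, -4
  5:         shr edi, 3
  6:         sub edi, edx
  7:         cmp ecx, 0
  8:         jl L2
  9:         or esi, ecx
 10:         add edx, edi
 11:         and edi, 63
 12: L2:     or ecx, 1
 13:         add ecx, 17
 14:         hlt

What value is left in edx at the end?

2

after mov esi, 18: esi=18
after mov ecx, 17: ecx=17
after mov edi, 18: edi=18
after mov edx, -4: edx=-4
after shr edi, 3: edi=18>>3=2
after sub edi, edx: edi=2-(-4)=6
cmp ecx, 0  (cmp 17,0)
jl L2: not taken
after or esi, ecx: esi=18|17=19
after add edx, edi: edx=(-4)+6=2
after and edi, 63: edi=6&63=6
after or ecx, 1: ecx=17|1=17
after add ecx, 17: ecx=17+17=34
halt.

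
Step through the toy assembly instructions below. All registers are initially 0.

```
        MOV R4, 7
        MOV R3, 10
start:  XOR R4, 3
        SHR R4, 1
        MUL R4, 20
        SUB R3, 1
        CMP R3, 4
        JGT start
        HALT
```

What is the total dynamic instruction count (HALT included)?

39

R4=7
R3=10
R4=7^3=4
R4=4>>1=2
R4=2*20=40
R3=10-1=9
CMP R3, 4  (cmp 9,4)
JGT start: taken
R4=40^3=43
R4=43>>1=21
R4=21*20=420
R3=9-1=8
CMP R3, 4  (cmp 8,4)
JGT start: taken
R4=420^3=423
R4=423>>1=211
R4=211*20=4220
R3=8-1=7
CMP R3, 4  (cmp 7,4)
JGT start: taken
R4=4220^3=4223
R4=4223>>1=2111
R4=2111*20=42220
R3=7-1=6
CMP R3, 4  (cmp 6,4)
JGT start: taken
R4=42220^3=42223
R4=42223>>1=21111
R4=21111*20=422220
R3=6-1=5
CMP R3, 4  (cmp 5,4)
JGT start: taken
R4=422220^3=422223
R4=422223>>1=211111
R4=211111*20=4222220
R3=5-1=4
CMP R3, 4  (cmp 4,4)
JGT start: not taken
halt.
Total executed instructions: 39.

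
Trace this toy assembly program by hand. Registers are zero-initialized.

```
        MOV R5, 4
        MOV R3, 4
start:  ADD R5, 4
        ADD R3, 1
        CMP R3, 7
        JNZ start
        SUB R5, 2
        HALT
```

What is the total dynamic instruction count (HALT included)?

R5=4
R3=4
R5=4+4=8
R3=4+1=5
CMP R3, 7  (cmp 5,7)
JNZ start: taken
R5=8+4=12
R3=5+1=6
CMP R3, 7  (cmp 6,7)
JNZ start: taken
R5=12+4=16
R3=6+1=7
CMP R3, 7  (cmp 7,7)
JNZ start: not taken
R5=16-2=14
halt.
Total executed instructions: 16.

16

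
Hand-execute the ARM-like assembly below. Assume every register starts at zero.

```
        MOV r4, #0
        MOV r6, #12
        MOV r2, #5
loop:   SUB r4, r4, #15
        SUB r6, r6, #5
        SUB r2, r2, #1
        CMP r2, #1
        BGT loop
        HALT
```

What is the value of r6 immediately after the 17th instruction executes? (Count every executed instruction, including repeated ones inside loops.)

-3

r4=0
r6=12
r2=5
r4=0-15=-15
r6=12-5=7
r2=5-1=4
CMP r2, #1  (cmp 4,1)
BGT loop: taken
r4=(-15)-15=-30
r6=7-5=2
r2=4-1=3
CMP r2, #1  (cmp 3,1)
BGT loop: taken
r4=(-30)-15=-45
r6=2-5=-3
r2=3-1=2
CMP r2, #1  (cmp 2,1)
After step 17: r6 = -3.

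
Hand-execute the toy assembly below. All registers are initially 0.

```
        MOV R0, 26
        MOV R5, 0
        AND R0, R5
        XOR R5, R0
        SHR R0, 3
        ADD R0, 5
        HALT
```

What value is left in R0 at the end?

MOV R0, 26 → R0=26
MOV R5, 0 → R5=0
AND R0, R5 → R0=26&0=0
XOR R5, R0 → R5=0^0=0
SHR R0, 3 → R0=0>>3=0
ADD R0, 5 → R0=0+5=5
halt.

5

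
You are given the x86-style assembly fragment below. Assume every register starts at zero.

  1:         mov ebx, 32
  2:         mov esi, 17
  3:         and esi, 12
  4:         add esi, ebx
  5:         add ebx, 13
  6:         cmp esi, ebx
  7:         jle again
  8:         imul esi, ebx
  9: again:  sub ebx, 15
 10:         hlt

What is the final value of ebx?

30

mov ebx, 32 → ebx=32
mov esi, 17 → esi=17
and esi, 12 → esi=17&12=0
add esi, ebx → esi=0+32=32
add ebx, 13 → ebx=32+13=45
cmp esi, ebx  (cmp 32,45)
jle again: taken
sub ebx, 15 → ebx=45-15=30
halt.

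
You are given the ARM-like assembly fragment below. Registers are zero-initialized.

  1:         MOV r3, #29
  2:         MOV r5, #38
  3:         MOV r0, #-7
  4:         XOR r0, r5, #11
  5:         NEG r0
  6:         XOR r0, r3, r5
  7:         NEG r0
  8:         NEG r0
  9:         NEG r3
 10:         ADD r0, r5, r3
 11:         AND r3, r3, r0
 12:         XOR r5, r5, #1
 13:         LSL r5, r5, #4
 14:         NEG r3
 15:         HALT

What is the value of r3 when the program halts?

after MOV r3, #29: r3=29
after MOV r5, #38: r5=38
after MOV r0, #-7: r0=-7
after XOR r0, r5, #11: r0=38^11=45
after NEG r0: r0=-(45)=-45
after XOR r0, r3, r5: r0=29^38=59
after NEG r0: r0=-(59)=-59
after NEG r0: r0=-(-59)=59
after NEG r3: r3=-(29)=-29
after ADD r0, r5, r3: r0=38+(-29)=9
after AND r3, r3, r0: r3=(-29)&9=1
after XOR r5, r5, #1: r5=38^1=39
after LSL r5, r5, #4: r5=39<<4=624
after NEG r3: r3=-(1)=-1
halt.

-1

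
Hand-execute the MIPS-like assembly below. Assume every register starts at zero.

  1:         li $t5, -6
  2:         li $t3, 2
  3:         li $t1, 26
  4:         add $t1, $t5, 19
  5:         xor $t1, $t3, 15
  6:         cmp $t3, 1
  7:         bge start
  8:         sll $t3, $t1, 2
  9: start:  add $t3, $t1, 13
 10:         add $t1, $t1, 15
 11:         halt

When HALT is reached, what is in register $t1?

$t5=-6
$t3=2
$t1=26
$t1=(-6)+19=13
$t1=2^15=13
cmp $t3, 1  (cmp 2,1)
bge start: taken
$t3=13+13=26
$t1=13+15=28
halt.

28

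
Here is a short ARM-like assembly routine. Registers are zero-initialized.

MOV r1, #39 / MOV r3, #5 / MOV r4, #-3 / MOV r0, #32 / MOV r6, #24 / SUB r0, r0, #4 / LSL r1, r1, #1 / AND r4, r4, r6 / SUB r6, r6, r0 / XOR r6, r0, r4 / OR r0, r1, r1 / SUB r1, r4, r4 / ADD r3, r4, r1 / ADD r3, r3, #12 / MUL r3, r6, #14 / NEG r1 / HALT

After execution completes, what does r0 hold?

r1=39
r3=5
r4=-3
r0=32
r6=24
r0=32-4=28
r1=39<<1=78
r4=(-3)&24=24
r6=24-28=-4
r6=28^24=4
r0=78|78=78
r1=24-24=0
r3=24+0=24
r3=24+12=36
r3=4*14=56
r1=-(0)=0
halt.

78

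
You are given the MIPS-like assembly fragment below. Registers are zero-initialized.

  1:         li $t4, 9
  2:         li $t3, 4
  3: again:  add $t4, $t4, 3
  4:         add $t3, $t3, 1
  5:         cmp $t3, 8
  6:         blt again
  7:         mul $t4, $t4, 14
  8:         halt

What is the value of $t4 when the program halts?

after li $t4, 9: $t4=9
after li $t3, 4: $t3=4
after add $t4, $t4, 3: $t4=9+3=12
after add $t3, $t3, 1: $t3=4+1=5
cmp $t3, 8  (cmp 5,8)
blt again: taken
after add $t4, $t4, 3: $t4=12+3=15
after add $t3, $t3, 1: $t3=5+1=6
cmp $t3, 8  (cmp 6,8)
blt again: taken
after add $t4, $t4, 3: $t4=15+3=18
after add $t3, $t3, 1: $t3=6+1=7
cmp $t3, 8  (cmp 7,8)
blt again: taken
after add $t4, $t4, 3: $t4=18+3=21
after add $t3, $t3, 1: $t3=7+1=8
cmp $t3, 8  (cmp 8,8)
blt again: not taken
after mul $t4, $t4, 14: $t4=21*14=294
halt.

294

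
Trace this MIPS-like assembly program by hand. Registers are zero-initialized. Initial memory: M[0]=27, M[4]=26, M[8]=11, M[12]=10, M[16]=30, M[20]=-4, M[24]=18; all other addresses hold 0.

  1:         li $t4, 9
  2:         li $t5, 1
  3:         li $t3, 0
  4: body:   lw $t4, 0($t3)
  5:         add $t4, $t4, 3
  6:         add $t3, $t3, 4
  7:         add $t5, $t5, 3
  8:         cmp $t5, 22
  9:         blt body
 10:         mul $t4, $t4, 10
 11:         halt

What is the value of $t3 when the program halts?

28

$t4=9
$t5=1
$t3=0
$t4=M[0]=27
$t4=27+3=30
$t3=0+4=4
$t5=1+3=4
cmp $t5, 22  (cmp 4,22)
blt body: taken
$t4=M[4]=26
$t4=26+3=29
$t3=4+4=8
$t5=4+3=7
cmp $t5, 22  (cmp 7,22)
blt body: taken
$t4=M[8]=11
$t4=11+3=14
$t3=8+4=12
$t5=7+3=10
cmp $t5, 22  (cmp 10,22)
blt body: taken
$t4=M[12]=10
$t4=10+3=13
$t3=12+4=16
$t5=10+3=13
cmp $t5, 22  (cmp 13,22)
blt body: taken
$t4=M[16]=30
$t4=30+3=33
$t3=16+4=20
$t5=13+3=16
cmp $t5, 22  (cmp 16,22)
blt body: taken
$t4=M[20]=-4
$t4=(-4)+3=-1
$t3=20+4=24
$t5=16+3=19
cmp $t5, 22  (cmp 19,22)
blt body: taken
$t4=M[24]=18
$t4=18+3=21
$t3=24+4=28
$t5=19+3=22
cmp $t5, 22  (cmp 22,22)
blt body: not taken
$t4=21*10=210
halt.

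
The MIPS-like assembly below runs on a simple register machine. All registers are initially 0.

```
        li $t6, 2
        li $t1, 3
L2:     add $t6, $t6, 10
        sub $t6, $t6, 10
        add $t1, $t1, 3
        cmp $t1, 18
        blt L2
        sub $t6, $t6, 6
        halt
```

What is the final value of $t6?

-4

after li $t6, 2: $t6=2
after li $t1, 3: $t1=3
after add $t6, $t6, 10: $t6=2+10=12
after sub $t6, $t6, 10: $t6=12-10=2
after add $t1, $t1, 3: $t1=3+3=6
cmp $t1, 18  (cmp 6,18)
blt L2: taken
after add $t6, $t6, 10: $t6=2+10=12
after sub $t6, $t6, 10: $t6=12-10=2
after add $t1, $t1, 3: $t1=6+3=9
cmp $t1, 18  (cmp 9,18)
blt L2: taken
after add $t6, $t6, 10: $t6=2+10=12
after sub $t6, $t6, 10: $t6=12-10=2
after add $t1, $t1, 3: $t1=9+3=12
cmp $t1, 18  (cmp 12,18)
blt L2: taken
after add $t6, $t6, 10: $t6=2+10=12
after sub $t6, $t6, 10: $t6=12-10=2
after add $t1, $t1, 3: $t1=12+3=15
cmp $t1, 18  (cmp 15,18)
blt L2: taken
after add $t6, $t6, 10: $t6=2+10=12
after sub $t6, $t6, 10: $t6=12-10=2
after add $t1, $t1, 3: $t1=15+3=18
cmp $t1, 18  (cmp 18,18)
blt L2: not taken
after sub $t6, $t6, 6: $t6=2-6=-4
halt.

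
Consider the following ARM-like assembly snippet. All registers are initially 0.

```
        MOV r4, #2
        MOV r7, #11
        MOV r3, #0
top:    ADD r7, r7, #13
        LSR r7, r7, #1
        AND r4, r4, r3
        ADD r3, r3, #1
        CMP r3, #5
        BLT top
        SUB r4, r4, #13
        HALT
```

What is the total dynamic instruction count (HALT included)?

35

MOV r4, #2 → r4=2
MOV r7, #11 → r7=11
MOV r3, #0 → r3=0
ADD r7, r7, #13 → r7=11+13=24
LSR r7, r7, #1 → r7=24>>1=12
AND r4, r4, r3 → r4=2&0=0
ADD r3, r3, #1 → r3=0+1=1
CMP r3, #5  (cmp 1,5)
BLT top: taken
ADD r7, r7, #13 → r7=12+13=25
LSR r7, r7, #1 → r7=25>>1=12
AND r4, r4, r3 → r4=0&1=0
ADD r3, r3, #1 → r3=1+1=2
CMP r3, #5  (cmp 2,5)
BLT top: taken
ADD r7, r7, #13 → r7=12+13=25
LSR r7, r7, #1 → r7=25>>1=12
AND r4, r4, r3 → r4=0&2=0
ADD r3, r3, #1 → r3=2+1=3
CMP r3, #5  (cmp 3,5)
BLT top: taken
ADD r7, r7, #13 → r7=12+13=25
LSR r7, r7, #1 → r7=25>>1=12
AND r4, r4, r3 → r4=0&3=0
ADD r3, r3, #1 → r3=3+1=4
CMP r3, #5  (cmp 4,5)
BLT top: taken
ADD r7, r7, #13 → r7=12+13=25
LSR r7, r7, #1 → r7=25>>1=12
AND r4, r4, r3 → r4=0&4=0
ADD r3, r3, #1 → r3=4+1=5
CMP r3, #5  (cmp 5,5)
BLT top: not taken
SUB r4, r4, #13 → r4=0-13=-13
halt.
Total executed instructions: 35.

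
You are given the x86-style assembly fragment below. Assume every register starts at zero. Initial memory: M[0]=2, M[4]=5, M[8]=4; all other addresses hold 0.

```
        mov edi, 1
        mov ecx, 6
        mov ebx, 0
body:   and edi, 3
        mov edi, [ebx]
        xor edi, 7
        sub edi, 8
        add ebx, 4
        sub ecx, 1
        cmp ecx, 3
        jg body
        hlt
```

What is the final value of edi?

-5

edi=1
ecx=6
ebx=0
edi=1&3=1
edi=M[0]=2
edi=2^7=5
edi=5-8=-3
ebx=0+4=4
ecx=6-1=5
cmp ecx, 3  (cmp 5,3)
jg body: taken
edi=(-3)&3=1
edi=M[4]=5
edi=5^7=2
edi=2-8=-6
ebx=4+4=8
ecx=5-1=4
cmp ecx, 3  (cmp 4,3)
jg body: taken
edi=(-6)&3=2
edi=M[8]=4
edi=4^7=3
edi=3-8=-5
ebx=8+4=12
ecx=4-1=3
cmp ecx, 3  (cmp 3,3)
jg body: not taken
halt.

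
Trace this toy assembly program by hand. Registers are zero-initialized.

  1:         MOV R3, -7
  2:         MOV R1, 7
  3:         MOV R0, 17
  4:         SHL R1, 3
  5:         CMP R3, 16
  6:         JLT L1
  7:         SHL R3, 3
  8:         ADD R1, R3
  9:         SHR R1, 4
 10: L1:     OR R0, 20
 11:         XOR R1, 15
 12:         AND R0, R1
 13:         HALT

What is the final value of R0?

MOV R3, -7 → R3=-7
MOV R1, 7 → R1=7
MOV R0, 17 → R0=17
SHL R1, 3 → R1=7<<3=56
CMP R3, 16  (cmp -7,16)
JLT L1: taken
OR R0, 20 → R0=17|20=21
XOR R1, 15 → R1=56^15=55
AND R0, R1 → R0=21&55=21
halt.

21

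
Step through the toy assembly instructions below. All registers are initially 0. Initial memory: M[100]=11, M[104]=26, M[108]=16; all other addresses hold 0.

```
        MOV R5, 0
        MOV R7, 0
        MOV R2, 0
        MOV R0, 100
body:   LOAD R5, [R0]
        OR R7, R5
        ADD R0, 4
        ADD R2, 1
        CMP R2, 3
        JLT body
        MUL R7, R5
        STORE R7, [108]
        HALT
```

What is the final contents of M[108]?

MOV R5, 0 → R5=0
MOV R7, 0 → R7=0
MOV R2, 0 → R2=0
MOV R0, 100 → R0=100
LOAD R5, [R0] → R5=M[100]=11
OR R7, R5 → R7=0|11=11
ADD R0, 4 → R0=100+4=104
ADD R2, 1 → R2=0+1=1
CMP R2, 3  (cmp 1,3)
JLT body: taken
LOAD R5, [R0] → R5=M[104]=26
OR R7, R5 → R7=11|26=27
ADD R0, 4 → R0=104+4=108
ADD R2, 1 → R2=1+1=2
CMP R2, 3  (cmp 2,3)
JLT body: taken
LOAD R5, [R0] → R5=M[108]=16
OR R7, R5 → R7=27|16=27
ADD R0, 4 → R0=108+4=112
ADD R2, 1 → R2=2+1=3
CMP R2, 3  (cmp 3,3)
JLT body: not taken
MUL R7, R5 → R7=27*16=432
STORE R7, [108] → M[108]=432
halt.

432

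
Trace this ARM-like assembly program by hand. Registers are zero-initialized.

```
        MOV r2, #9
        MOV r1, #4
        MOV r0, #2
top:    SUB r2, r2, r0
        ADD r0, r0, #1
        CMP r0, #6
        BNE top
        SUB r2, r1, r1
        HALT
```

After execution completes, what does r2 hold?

after MOV r2, #9: r2=9
after MOV r1, #4: r1=4
after MOV r0, #2: r0=2
after SUB r2, r2, r0: r2=9-2=7
after ADD r0, r0, #1: r0=2+1=3
CMP r0, #6  (cmp 3,6)
BNE top: taken
after SUB r2, r2, r0: r2=7-3=4
after ADD r0, r0, #1: r0=3+1=4
CMP r0, #6  (cmp 4,6)
BNE top: taken
after SUB r2, r2, r0: r2=4-4=0
after ADD r0, r0, #1: r0=4+1=5
CMP r0, #6  (cmp 5,6)
BNE top: taken
after SUB r2, r2, r0: r2=0-5=-5
after ADD r0, r0, #1: r0=5+1=6
CMP r0, #6  (cmp 6,6)
BNE top: not taken
after SUB r2, r1, r1: r2=4-4=0
halt.

0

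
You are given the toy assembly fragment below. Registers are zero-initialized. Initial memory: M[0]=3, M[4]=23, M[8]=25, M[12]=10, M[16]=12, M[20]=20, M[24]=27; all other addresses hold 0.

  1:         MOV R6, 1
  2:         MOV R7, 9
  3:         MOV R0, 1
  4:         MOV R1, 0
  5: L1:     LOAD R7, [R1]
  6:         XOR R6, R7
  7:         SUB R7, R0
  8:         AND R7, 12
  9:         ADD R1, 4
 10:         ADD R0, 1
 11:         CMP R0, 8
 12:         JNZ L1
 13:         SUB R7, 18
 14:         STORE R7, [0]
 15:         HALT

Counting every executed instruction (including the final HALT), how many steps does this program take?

63

MOV R6, 1 → R6=1
MOV R7, 9 → R7=9
MOV R0, 1 → R0=1
MOV R1, 0 → R1=0
LOAD R7, [R1] → R7=M[0]=3
XOR R6, R7 → R6=1^3=2
SUB R7, R0 → R7=3-1=2
AND R7, 12 → R7=2&12=0
ADD R1, 4 → R1=0+4=4
ADD R0, 1 → R0=1+1=2
CMP R0, 8  (cmp 2,8)
JNZ L1: taken
LOAD R7, [R1] → R7=M[4]=23
XOR R6, R7 → R6=2^23=21
SUB R7, R0 → R7=23-2=21
AND R7, 12 → R7=21&12=4
ADD R1, 4 → R1=4+4=8
ADD R0, 1 → R0=2+1=3
CMP R0, 8  (cmp 3,8)
JNZ L1: taken
LOAD R7, [R1] → R7=M[8]=25
XOR R6, R7 → R6=21^25=12
SUB R7, R0 → R7=25-3=22
AND R7, 12 → R7=22&12=4
ADD R1, 4 → R1=8+4=12
ADD R0, 1 → R0=3+1=4
CMP R0, 8  (cmp 4,8)
JNZ L1: taken
LOAD R7, [R1] → R7=M[12]=10
XOR R6, R7 → R6=12^10=6
SUB R7, R0 → R7=10-4=6
AND R7, 12 → R7=6&12=4
ADD R1, 4 → R1=12+4=16
ADD R0, 1 → R0=4+1=5
CMP R0, 8  (cmp 5,8)
JNZ L1: taken
LOAD R7, [R1] → R7=M[16]=12
XOR R6, R7 → R6=6^12=10
SUB R7, R0 → R7=12-5=7
AND R7, 12 → R7=7&12=4
ADD R1, 4 → R1=16+4=20
ADD R0, 1 → R0=5+1=6
CMP R0, 8  (cmp 6,8)
JNZ L1: taken
LOAD R7, [R1] → R7=M[20]=20
XOR R6, R7 → R6=10^20=30
SUB R7, R0 → R7=20-6=14
AND R7, 12 → R7=14&12=12
ADD R1, 4 → R1=20+4=24
ADD R0, 1 → R0=6+1=7
CMP R0, 8  (cmp 7,8)
JNZ L1: taken
LOAD R7, [R1] → R7=M[24]=27
XOR R6, R7 → R6=30^27=5
SUB R7, R0 → R7=27-7=20
AND R7, 12 → R7=20&12=4
ADD R1, 4 → R1=24+4=28
ADD R0, 1 → R0=7+1=8
CMP R0, 8  (cmp 8,8)
JNZ L1: not taken
SUB R7, 18 → R7=4-18=-14
STORE R7, [0] → M[0]=-14
halt.
Total executed instructions: 63.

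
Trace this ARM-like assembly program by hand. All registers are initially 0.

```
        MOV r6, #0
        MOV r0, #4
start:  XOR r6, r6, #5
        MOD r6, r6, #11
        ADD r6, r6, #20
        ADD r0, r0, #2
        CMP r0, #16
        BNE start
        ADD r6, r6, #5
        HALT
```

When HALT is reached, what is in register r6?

28

r6=0
r0=4
r6=0^5=5
r6=5%11=5
r6=5+20=25
r0=4+2=6
CMP r0, #16  (cmp 6,16)
BNE start: taken
r6=25^5=28
r6=28%11=6
r6=6+20=26
r0=6+2=8
CMP r0, #16  (cmp 8,16)
BNE start: taken
r6=26^5=31
r6=31%11=9
r6=9+20=29
r0=8+2=10
CMP r0, #16  (cmp 10,16)
BNE start: taken
r6=29^5=24
r6=24%11=2
r6=2+20=22
r0=10+2=12
CMP r0, #16  (cmp 12,16)
BNE start: taken
r6=22^5=19
r6=19%11=8
r6=8+20=28
r0=12+2=14
CMP r0, #16  (cmp 14,16)
BNE start: taken
r6=28^5=25
r6=25%11=3
r6=3+20=23
r0=14+2=16
CMP r0, #16  (cmp 16,16)
BNE start: not taken
r6=23+5=28
halt.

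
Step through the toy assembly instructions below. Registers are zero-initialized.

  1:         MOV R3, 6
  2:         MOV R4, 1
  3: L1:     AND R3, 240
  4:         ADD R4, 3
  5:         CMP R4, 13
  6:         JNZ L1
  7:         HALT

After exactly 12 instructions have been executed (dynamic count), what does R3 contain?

0

R3=6
R4=1
R3=6&240=0
R4=1+3=4
CMP R4, 13  (cmp 4,13)
JNZ L1: taken
R3=0&240=0
R4=4+3=7
CMP R4, 13  (cmp 7,13)
JNZ L1: taken
R3=0&240=0
R4=7+3=10
After step 12: R3 = 0.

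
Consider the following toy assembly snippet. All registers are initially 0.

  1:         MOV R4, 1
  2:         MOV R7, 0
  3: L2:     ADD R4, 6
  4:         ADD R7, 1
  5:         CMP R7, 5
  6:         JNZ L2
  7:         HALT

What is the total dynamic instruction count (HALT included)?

23

MOV R4, 1 → R4=1
MOV R7, 0 → R7=0
ADD R4, 6 → R4=1+6=7
ADD R7, 1 → R7=0+1=1
CMP R7, 5  (cmp 1,5)
JNZ L2: taken
ADD R4, 6 → R4=7+6=13
ADD R7, 1 → R7=1+1=2
CMP R7, 5  (cmp 2,5)
JNZ L2: taken
ADD R4, 6 → R4=13+6=19
ADD R7, 1 → R7=2+1=3
CMP R7, 5  (cmp 3,5)
JNZ L2: taken
ADD R4, 6 → R4=19+6=25
ADD R7, 1 → R7=3+1=4
CMP R7, 5  (cmp 4,5)
JNZ L2: taken
ADD R4, 6 → R4=25+6=31
ADD R7, 1 → R7=4+1=5
CMP R7, 5  (cmp 5,5)
JNZ L2: not taken
halt.
Total executed instructions: 23.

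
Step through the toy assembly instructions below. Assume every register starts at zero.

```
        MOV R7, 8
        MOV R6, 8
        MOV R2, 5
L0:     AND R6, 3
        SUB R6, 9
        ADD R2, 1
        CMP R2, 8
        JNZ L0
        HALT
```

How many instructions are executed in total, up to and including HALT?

19

after MOV R7, 8: R7=8
after MOV R6, 8: R6=8
after MOV R2, 5: R2=5
after AND R6, 3: R6=8&3=0
after SUB R6, 9: R6=0-9=-9
after ADD R2, 1: R2=5+1=6
CMP R2, 8  (cmp 6,8)
JNZ L0: taken
after AND R6, 3: R6=(-9)&3=3
after SUB R6, 9: R6=3-9=-6
after ADD R2, 1: R2=6+1=7
CMP R2, 8  (cmp 7,8)
JNZ L0: taken
after AND R6, 3: R6=(-6)&3=2
after SUB R6, 9: R6=2-9=-7
after ADD R2, 1: R2=7+1=8
CMP R2, 8  (cmp 8,8)
JNZ L0: not taken
halt.
Total executed instructions: 19.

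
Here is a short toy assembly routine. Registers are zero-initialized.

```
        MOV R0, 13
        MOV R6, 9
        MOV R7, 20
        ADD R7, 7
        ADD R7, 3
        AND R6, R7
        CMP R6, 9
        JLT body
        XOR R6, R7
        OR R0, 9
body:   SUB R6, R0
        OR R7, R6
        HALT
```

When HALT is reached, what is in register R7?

R0=13
R6=9
R7=20
R7=20+7=27
R7=27+3=30
R6=9&30=8
CMP R6, 9  (cmp 8,9)
JLT body: taken
R6=8-13=-5
R7=30|(-5)=-1
halt.

-1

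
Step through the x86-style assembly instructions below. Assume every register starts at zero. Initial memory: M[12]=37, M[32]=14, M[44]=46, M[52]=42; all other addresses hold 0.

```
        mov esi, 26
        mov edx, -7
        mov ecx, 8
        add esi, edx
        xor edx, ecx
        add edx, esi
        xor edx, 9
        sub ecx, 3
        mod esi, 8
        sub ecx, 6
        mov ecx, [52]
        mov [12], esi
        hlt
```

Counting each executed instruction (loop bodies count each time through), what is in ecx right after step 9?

5

after mov esi, 26: esi=26
after mov edx, -7: edx=-7
after mov ecx, 8: ecx=8
after add esi, edx: esi=26+(-7)=19
after xor edx, ecx: edx=(-7)^8=-15
after add edx, esi: edx=(-15)+19=4
after xor edx, 9: edx=4^9=13
after sub ecx, 3: ecx=8-3=5
after mod esi, 8: esi=19%8=3
After step 9: ecx = 5.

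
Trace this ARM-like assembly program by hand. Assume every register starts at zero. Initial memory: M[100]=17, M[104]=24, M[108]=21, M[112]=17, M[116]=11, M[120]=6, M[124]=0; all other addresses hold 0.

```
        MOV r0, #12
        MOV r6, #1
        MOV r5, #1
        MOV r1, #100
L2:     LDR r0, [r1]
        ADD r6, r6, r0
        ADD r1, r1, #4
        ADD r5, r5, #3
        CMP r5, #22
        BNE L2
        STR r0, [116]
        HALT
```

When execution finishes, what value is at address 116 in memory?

0

MOV r0, #12 → r0=12
MOV r6, #1 → r6=1
MOV r5, #1 → r5=1
MOV r1, #100 → r1=100
LDR r0, [r1] → r0=M[100]=17
ADD r6, r6, r0 → r6=1+17=18
ADD r1, r1, #4 → r1=100+4=104
ADD r5, r5, #3 → r5=1+3=4
CMP r5, #22  (cmp 4,22)
BNE L2: taken
LDR r0, [r1] → r0=M[104]=24
ADD r6, r6, r0 → r6=18+24=42
ADD r1, r1, #4 → r1=104+4=108
ADD r5, r5, #3 → r5=4+3=7
CMP r5, #22  (cmp 7,22)
BNE L2: taken
LDR r0, [r1] → r0=M[108]=21
ADD r6, r6, r0 → r6=42+21=63
ADD r1, r1, #4 → r1=108+4=112
ADD r5, r5, #3 → r5=7+3=10
CMP r5, #22  (cmp 10,22)
BNE L2: taken
LDR r0, [r1] → r0=M[112]=17
ADD r6, r6, r0 → r6=63+17=80
ADD r1, r1, #4 → r1=112+4=116
ADD r5, r5, #3 → r5=10+3=13
CMP r5, #22  (cmp 13,22)
BNE L2: taken
LDR r0, [r1] → r0=M[116]=11
ADD r6, r6, r0 → r6=80+11=91
ADD r1, r1, #4 → r1=116+4=120
ADD r5, r5, #3 → r5=13+3=16
CMP r5, #22  (cmp 16,22)
BNE L2: taken
LDR r0, [r1] → r0=M[120]=6
ADD r6, r6, r0 → r6=91+6=97
ADD r1, r1, #4 → r1=120+4=124
ADD r5, r5, #3 → r5=16+3=19
CMP r5, #22  (cmp 19,22)
BNE L2: taken
LDR r0, [r1] → r0=M[124]=0
ADD r6, r6, r0 → r6=97+0=97
ADD r1, r1, #4 → r1=124+4=128
ADD r5, r5, #3 → r5=19+3=22
CMP r5, #22  (cmp 22,22)
BNE L2: not taken
STR r0, [116] → M[116]=0
halt.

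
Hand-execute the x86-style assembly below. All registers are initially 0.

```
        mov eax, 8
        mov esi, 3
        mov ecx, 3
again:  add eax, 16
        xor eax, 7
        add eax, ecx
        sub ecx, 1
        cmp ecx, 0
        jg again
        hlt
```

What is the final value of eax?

eax=8
esi=3
ecx=3
eax=8+16=24
eax=24^7=31
eax=31+3=34
ecx=3-1=2
cmp ecx, 0  (cmp 2,0)
jg again: taken
eax=34+16=50
eax=50^7=53
eax=53+2=55
ecx=2-1=1
cmp ecx, 0  (cmp 1,0)
jg again: taken
eax=55+16=71
eax=71^7=64
eax=64+1=65
ecx=1-1=0
cmp ecx, 0  (cmp 0,0)
jg again: not taken
halt.

65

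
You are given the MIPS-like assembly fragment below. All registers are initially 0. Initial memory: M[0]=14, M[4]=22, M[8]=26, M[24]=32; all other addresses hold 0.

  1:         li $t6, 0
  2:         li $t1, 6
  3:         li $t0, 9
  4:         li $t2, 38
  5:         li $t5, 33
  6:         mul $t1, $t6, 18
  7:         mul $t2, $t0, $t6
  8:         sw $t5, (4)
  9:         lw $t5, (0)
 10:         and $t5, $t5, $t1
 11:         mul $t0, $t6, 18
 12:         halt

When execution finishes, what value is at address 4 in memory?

33

li $t6, 0 → $t6=0
li $t1, 6 → $t1=6
li $t0, 9 → $t0=9
li $t2, 38 → $t2=38
li $t5, 33 → $t5=33
mul $t1, $t6, 18 → $t1=0*18=0
mul $t2, $t0, $t6 → $t2=9*0=0
sw $t5, (4) → M[4]=33
lw $t5, (0) → $t5=M[0]=14
and $t5, $t5, $t1 → $t5=14&0=0
mul $t0, $t6, 18 → $t0=0*18=0
halt.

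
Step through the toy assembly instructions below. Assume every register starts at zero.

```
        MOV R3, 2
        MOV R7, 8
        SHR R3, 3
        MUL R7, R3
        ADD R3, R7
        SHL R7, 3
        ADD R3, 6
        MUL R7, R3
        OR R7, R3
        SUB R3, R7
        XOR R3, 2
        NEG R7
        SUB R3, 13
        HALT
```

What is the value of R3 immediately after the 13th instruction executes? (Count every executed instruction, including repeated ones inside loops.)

-11

R3=2
R7=8
R3=2>>3=0
R7=8*0=0
R3=0+0=0
R7=0<<3=0
R3=0+6=6
R7=0*6=0
R7=0|6=6
R3=6-6=0
R3=0^2=2
R7=-(6)=-6
R3=2-13=-11
After step 13: R3 = -11.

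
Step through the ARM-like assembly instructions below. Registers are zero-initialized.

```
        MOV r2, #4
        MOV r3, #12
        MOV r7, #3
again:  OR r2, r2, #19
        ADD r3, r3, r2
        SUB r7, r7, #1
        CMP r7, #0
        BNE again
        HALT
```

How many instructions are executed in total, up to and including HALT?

MOV r2, #4 → r2=4
MOV r3, #12 → r3=12
MOV r7, #3 → r7=3
OR r2, r2, #19 → r2=4|19=23
ADD r3, r3, r2 → r3=12+23=35
SUB r7, r7, #1 → r7=3-1=2
CMP r7, #0  (cmp 2,0)
BNE again: taken
OR r2, r2, #19 → r2=23|19=23
ADD r3, r3, r2 → r3=35+23=58
SUB r7, r7, #1 → r7=2-1=1
CMP r7, #0  (cmp 1,0)
BNE again: taken
OR r2, r2, #19 → r2=23|19=23
ADD r3, r3, r2 → r3=58+23=81
SUB r7, r7, #1 → r7=1-1=0
CMP r7, #0  (cmp 0,0)
BNE again: not taken
halt.
Total executed instructions: 19.

19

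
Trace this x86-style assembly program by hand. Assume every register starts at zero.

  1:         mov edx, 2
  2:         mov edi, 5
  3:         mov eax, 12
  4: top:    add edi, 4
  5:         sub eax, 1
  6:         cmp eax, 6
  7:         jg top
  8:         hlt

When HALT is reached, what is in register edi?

29

edx=2
edi=5
eax=12
edi=5+4=9
eax=12-1=11
cmp eax, 6  (cmp 11,6)
jg top: taken
edi=9+4=13
eax=11-1=10
cmp eax, 6  (cmp 10,6)
jg top: taken
edi=13+4=17
eax=10-1=9
cmp eax, 6  (cmp 9,6)
jg top: taken
edi=17+4=21
eax=9-1=8
cmp eax, 6  (cmp 8,6)
jg top: taken
edi=21+4=25
eax=8-1=7
cmp eax, 6  (cmp 7,6)
jg top: taken
edi=25+4=29
eax=7-1=6
cmp eax, 6  (cmp 6,6)
jg top: not taken
halt.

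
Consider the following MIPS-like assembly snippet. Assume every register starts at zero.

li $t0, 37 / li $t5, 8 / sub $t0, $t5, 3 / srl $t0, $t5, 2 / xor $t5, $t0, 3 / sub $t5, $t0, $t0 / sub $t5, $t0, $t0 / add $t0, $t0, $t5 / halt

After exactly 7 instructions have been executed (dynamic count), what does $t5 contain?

0

after li $t0, 37: $t0=37
after li $t5, 8: $t5=8
after sub $t0, $t5, 3: $t0=8-3=5
after srl $t0, $t5, 2: $t0=8>>2=2
after xor $t5, $t0, 3: $t5=2^3=1
after sub $t5, $t0, $t0: $t5=2-2=0
after sub $t5, $t0, $t0: $t5=2-2=0
After step 7: $t5 = 0.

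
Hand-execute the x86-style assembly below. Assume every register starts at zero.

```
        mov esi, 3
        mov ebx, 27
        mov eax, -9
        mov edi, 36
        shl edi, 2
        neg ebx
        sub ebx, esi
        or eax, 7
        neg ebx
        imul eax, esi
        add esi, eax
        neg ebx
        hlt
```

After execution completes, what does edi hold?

144

mov esi, 3 → esi=3
mov ebx, 27 → ebx=27
mov eax, -9 → eax=-9
mov edi, 36 → edi=36
shl edi, 2 → edi=36<<2=144
neg ebx → ebx=-(27)=-27
sub ebx, esi → ebx=(-27)-3=-30
or eax, 7 → eax=(-9)|7=-9
neg ebx → ebx=-(-30)=30
imul eax, esi → eax=(-9)*3=-27
add esi, eax → esi=3+(-27)=-24
neg ebx → ebx=-(30)=-30
halt.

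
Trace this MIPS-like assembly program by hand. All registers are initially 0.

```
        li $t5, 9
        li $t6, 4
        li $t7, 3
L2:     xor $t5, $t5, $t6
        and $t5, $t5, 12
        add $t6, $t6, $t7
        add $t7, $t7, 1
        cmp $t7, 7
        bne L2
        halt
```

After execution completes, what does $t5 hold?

0

after li $t5, 9: $t5=9
after li $t6, 4: $t6=4
after li $t7, 3: $t7=3
after xor $t5, $t5, $t6: $t5=9^4=13
after and $t5, $t5, 12: $t5=13&12=12
after add $t6, $t6, $t7: $t6=4+3=7
after add $t7, $t7, 1: $t7=3+1=4
cmp $t7, 7  (cmp 4,7)
bne L2: taken
after xor $t5, $t5, $t6: $t5=12^7=11
after and $t5, $t5, 12: $t5=11&12=8
after add $t6, $t6, $t7: $t6=7+4=11
after add $t7, $t7, 1: $t7=4+1=5
cmp $t7, 7  (cmp 5,7)
bne L2: taken
after xor $t5, $t5, $t6: $t5=8^11=3
after and $t5, $t5, 12: $t5=3&12=0
after add $t6, $t6, $t7: $t6=11+5=16
after add $t7, $t7, 1: $t7=5+1=6
cmp $t7, 7  (cmp 6,7)
bne L2: taken
after xor $t5, $t5, $t6: $t5=0^16=16
after and $t5, $t5, 12: $t5=16&12=0
after add $t6, $t6, $t7: $t6=16+6=22
after add $t7, $t7, 1: $t7=6+1=7
cmp $t7, 7  (cmp 7,7)
bne L2: not taken
halt.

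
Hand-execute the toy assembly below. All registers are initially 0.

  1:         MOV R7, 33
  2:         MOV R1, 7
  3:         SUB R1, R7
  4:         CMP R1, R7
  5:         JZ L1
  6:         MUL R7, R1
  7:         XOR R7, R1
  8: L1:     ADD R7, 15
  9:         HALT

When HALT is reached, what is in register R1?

after MOV R7, 33: R7=33
after MOV R1, 7: R1=7
after SUB R1, R7: R1=7-33=-26
CMP R1, R7  (cmp -26,33)
JZ L1: not taken
after MUL R7, R1: R7=33*(-26)=-858
after XOR R7, R1: R7=(-858)^(-26)=832
after ADD R7, 15: R7=832+15=847
halt.

-26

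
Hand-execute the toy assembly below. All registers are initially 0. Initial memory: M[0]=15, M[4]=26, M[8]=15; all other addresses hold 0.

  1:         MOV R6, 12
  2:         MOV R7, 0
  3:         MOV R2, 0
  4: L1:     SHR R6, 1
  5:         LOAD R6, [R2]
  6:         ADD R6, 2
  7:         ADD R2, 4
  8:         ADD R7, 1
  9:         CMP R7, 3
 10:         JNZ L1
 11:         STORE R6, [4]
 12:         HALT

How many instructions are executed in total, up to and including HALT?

26

after MOV R6, 12: R6=12
after MOV R7, 0: R7=0
after MOV R2, 0: R2=0
after SHR R6, 1: R6=12>>1=6
after LOAD R6, [R2]: R6=M[0]=15
after ADD R6, 2: R6=15+2=17
after ADD R2, 4: R2=0+4=4
after ADD R7, 1: R7=0+1=1
CMP R7, 3  (cmp 1,3)
JNZ L1: taken
after SHR R6, 1: R6=17>>1=8
after LOAD R6, [R2]: R6=M[4]=26
after ADD R6, 2: R6=26+2=28
after ADD R2, 4: R2=4+4=8
after ADD R7, 1: R7=1+1=2
CMP R7, 3  (cmp 2,3)
JNZ L1: taken
after SHR R6, 1: R6=28>>1=14
after LOAD R6, [R2]: R6=M[8]=15
after ADD R6, 2: R6=15+2=17
after ADD R2, 4: R2=8+4=12
after ADD R7, 1: R7=2+1=3
CMP R7, 3  (cmp 3,3)
JNZ L1: not taken
STORE R6, [4] → M[4]=17
halt.
Total executed instructions: 26.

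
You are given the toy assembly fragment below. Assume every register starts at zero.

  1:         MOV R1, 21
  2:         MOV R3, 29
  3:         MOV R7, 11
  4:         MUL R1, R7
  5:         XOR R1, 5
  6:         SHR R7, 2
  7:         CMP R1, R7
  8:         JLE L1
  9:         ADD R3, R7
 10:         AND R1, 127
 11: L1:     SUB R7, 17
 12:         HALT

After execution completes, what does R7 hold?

-15

MOV R1, 21 → R1=21
MOV R3, 29 → R3=29
MOV R7, 11 → R7=11
MUL R1, R7 → R1=21*11=231
XOR R1, 5 → R1=231^5=226
SHR R7, 2 → R7=11>>2=2
CMP R1, R7  (cmp 226,2)
JLE L1: not taken
ADD R3, R7 → R3=29+2=31
AND R1, 127 → R1=226&127=98
SUB R7, 17 → R7=2-17=-15
halt.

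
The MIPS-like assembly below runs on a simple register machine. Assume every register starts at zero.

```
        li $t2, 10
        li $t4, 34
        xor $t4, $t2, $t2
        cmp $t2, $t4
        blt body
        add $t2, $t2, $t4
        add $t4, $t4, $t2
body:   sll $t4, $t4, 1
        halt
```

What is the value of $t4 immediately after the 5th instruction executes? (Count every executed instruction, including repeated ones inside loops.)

$t2=10
$t4=34
$t4=10^10=0
cmp $t2, $t4  (cmp 10,0)
blt body: not taken
After step 5: $t4 = 0.

0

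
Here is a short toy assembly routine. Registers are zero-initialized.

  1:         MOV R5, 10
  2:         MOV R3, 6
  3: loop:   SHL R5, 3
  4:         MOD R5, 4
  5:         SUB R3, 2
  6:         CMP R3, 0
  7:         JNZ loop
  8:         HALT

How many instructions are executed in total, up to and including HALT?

18

R5=10
R3=6
R5=10<<3=80
R5=80%4=0
R3=6-2=4
CMP R3, 0  (cmp 4,0)
JNZ loop: taken
R5=0<<3=0
R5=0%4=0
R3=4-2=2
CMP R3, 0  (cmp 2,0)
JNZ loop: taken
R5=0<<3=0
R5=0%4=0
R3=2-2=0
CMP R3, 0  (cmp 0,0)
JNZ loop: not taken
halt.
Total executed instructions: 18.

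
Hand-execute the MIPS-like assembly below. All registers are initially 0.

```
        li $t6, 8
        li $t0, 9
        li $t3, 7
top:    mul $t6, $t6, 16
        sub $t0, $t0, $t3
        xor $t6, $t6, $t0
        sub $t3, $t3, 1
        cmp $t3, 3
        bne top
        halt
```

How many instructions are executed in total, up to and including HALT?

$t6=8
$t0=9
$t3=7
$t6=8*16=128
$t0=9-7=2
$t6=128^2=130
$t3=7-1=6
cmp $t3, 3  (cmp 6,3)
bne top: taken
$t6=130*16=2080
$t0=2-6=-4
$t6=2080^(-4)=-2084
$t3=6-1=5
cmp $t3, 3  (cmp 5,3)
bne top: taken
$t6=(-2084)*16=-33344
$t0=(-4)-5=-9
$t6=(-33344)^(-9)=33335
$t3=5-1=4
cmp $t3, 3  (cmp 4,3)
bne top: taken
$t6=33335*16=533360
$t0=(-9)-4=-13
$t6=533360^(-13)=-533373
$t3=4-1=3
cmp $t3, 3  (cmp 3,3)
bne top: not taken
halt.
Total executed instructions: 28.

28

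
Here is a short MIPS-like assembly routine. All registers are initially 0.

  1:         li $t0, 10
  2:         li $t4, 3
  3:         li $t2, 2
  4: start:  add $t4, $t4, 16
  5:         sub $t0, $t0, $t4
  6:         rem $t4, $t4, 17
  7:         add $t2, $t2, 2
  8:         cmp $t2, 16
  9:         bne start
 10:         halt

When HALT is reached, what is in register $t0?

after li $t0, 10: $t0=10
after li $t4, 3: $t4=3
after li $t2, 2: $t2=2
after add $t4, $t4, 16: $t4=3+16=19
after sub $t0, $t0, $t4: $t0=10-19=-9
after rem $t4, $t4, 17: $t4=19%17=2
after add $t2, $t2, 2: $t2=2+2=4
cmp $t2, 16  (cmp 4,16)
bne start: taken
after add $t4, $t4, 16: $t4=2+16=18
after sub $t0, $t0, $t4: $t0=(-9)-18=-27
after rem $t4, $t4, 17: $t4=18%17=1
after add $t2, $t2, 2: $t2=4+2=6
cmp $t2, 16  (cmp 6,16)
bne start: taken
after add $t4, $t4, 16: $t4=1+16=17
after sub $t0, $t0, $t4: $t0=(-27)-17=-44
after rem $t4, $t4, 17: $t4=17%17=0
after add $t2, $t2, 2: $t2=6+2=8
cmp $t2, 16  (cmp 8,16)
bne start: taken
after add $t4, $t4, 16: $t4=0+16=16
after sub $t0, $t0, $t4: $t0=(-44)-16=-60
after rem $t4, $t4, 17: $t4=16%17=16
after add $t2, $t2, 2: $t2=8+2=10
cmp $t2, 16  (cmp 10,16)
bne start: taken
after add $t4, $t4, 16: $t4=16+16=32
after sub $t0, $t0, $t4: $t0=(-60)-32=-92
after rem $t4, $t4, 17: $t4=32%17=15
after add $t2, $t2, 2: $t2=10+2=12
cmp $t2, 16  (cmp 12,16)
bne start: taken
after add $t4, $t4, 16: $t4=15+16=31
after sub $t0, $t0, $t4: $t0=(-92)-31=-123
after rem $t4, $t4, 17: $t4=31%17=14
after add $t2, $t2, 2: $t2=12+2=14
cmp $t2, 16  (cmp 14,16)
bne start: taken
after add $t4, $t4, 16: $t4=14+16=30
after sub $t0, $t0, $t4: $t0=(-123)-30=-153
after rem $t4, $t4, 17: $t4=30%17=13
after add $t2, $t2, 2: $t2=14+2=16
cmp $t2, 16  (cmp 16,16)
bne start: not taken
halt.

-153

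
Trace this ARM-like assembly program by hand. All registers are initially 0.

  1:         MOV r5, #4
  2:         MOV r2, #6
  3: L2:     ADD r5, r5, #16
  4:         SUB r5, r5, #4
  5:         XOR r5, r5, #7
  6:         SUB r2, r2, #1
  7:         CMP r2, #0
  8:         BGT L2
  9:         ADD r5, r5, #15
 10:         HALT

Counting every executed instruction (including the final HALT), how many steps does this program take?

40

after MOV r5, #4: r5=4
after MOV r2, #6: r2=6
after ADD r5, r5, #16: r5=4+16=20
after SUB r5, r5, #4: r5=20-4=16
after XOR r5, r5, #7: r5=16^7=23
after SUB r2, r2, #1: r2=6-1=5
CMP r2, #0  (cmp 5,0)
BGT L2: taken
after ADD r5, r5, #16: r5=23+16=39
after SUB r5, r5, #4: r5=39-4=35
after XOR r5, r5, #7: r5=35^7=36
after SUB r2, r2, #1: r2=5-1=4
CMP r2, #0  (cmp 4,0)
BGT L2: taken
after ADD r5, r5, #16: r5=36+16=52
after SUB r5, r5, #4: r5=52-4=48
after XOR r5, r5, #7: r5=48^7=55
after SUB r2, r2, #1: r2=4-1=3
CMP r2, #0  (cmp 3,0)
BGT L2: taken
after ADD r5, r5, #16: r5=55+16=71
after SUB r5, r5, #4: r5=71-4=67
after XOR r5, r5, #7: r5=67^7=68
after SUB r2, r2, #1: r2=3-1=2
CMP r2, #0  (cmp 2,0)
BGT L2: taken
after ADD r5, r5, #16: r5=68+16=84
after SUB r5, r5, #4: r5=84-4=80
after XOR r5, r5, #7: r5=80^7=87
after SUB r2, r2, #1: r2=2-1=1
CMP r2, #0  (cmp 1,0)
BGT L2: taken
after ADD r5, r5, #16: r5=87+16=103
after SUB r5, r5, #4: r5=103-4=99
after XOR r5, r5, #7: r5=99^7=100
after SUB r2, r2, #1: r2=1-1=0
CMP r2, #0  (cmp 0,0)
BGT L2: not taken
after ADD r5, r5, #15: r5=100+15=115
halt.
Total executed instructions: 40.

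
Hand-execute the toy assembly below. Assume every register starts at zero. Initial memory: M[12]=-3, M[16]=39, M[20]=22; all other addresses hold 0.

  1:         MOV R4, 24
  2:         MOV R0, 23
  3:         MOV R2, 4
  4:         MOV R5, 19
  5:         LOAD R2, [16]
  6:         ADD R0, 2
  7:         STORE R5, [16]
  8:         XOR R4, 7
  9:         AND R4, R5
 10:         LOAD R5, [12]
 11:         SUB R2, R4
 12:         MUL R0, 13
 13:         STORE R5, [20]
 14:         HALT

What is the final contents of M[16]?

19

MOV R4, 24 → R4=24
MOV R0, 23 → R0=23
MOV R2, 4 → R2=4
MOV R5, 19 → R5=19
LOAD R2, [16] → R2=M[16]=39
ADD R0, 2 → R0=23+2=25
STORE R5, [16] → M[16]=19
XOR R4, 7 → R4=24^7=31
AND R4, R5 → R4=31&19=19
LOAD R5, [12] → R5=M[12]=-3
SUB R2, R4 → R2=39-19=20
MUL R0, 13 → R0=25*13=325
STORE R5, [20] → M[20]=-3
halt.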